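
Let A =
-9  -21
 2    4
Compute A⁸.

[[44391, 132405], [-12610, -37574]]

tr A = -5 and det A = 6, so the characteristic polynomial is λ² − (-5)λ + (6) with roots -3 and -2.
Eigenvectors give P = [[7, -3], [-2, 1]] with P⁻¹ = [[1, 3], [2, 7]], and A = P·diag(-3, -2)·P⁻¹.
Then A⁸ = P·diag(6561, 256)·P⁻¹ = [[45927, -768], [-13122, 256]] · [[1, 3], [2, 7]] = [[44391, 132405], [-12610, -37574]].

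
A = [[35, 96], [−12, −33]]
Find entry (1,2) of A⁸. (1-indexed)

tr A = 2 and det A = −3, so the characteristic polynomial is λ² − (2)λ + (−3) with roots 3 and −1.
Eigenvectors give P = [[−3, −8], [1, 3]] with P⁻¹ = [[−3, −8], [1, 3]], and A = P·diag(3, −1)·P⁻¹.
Then A⁸ = P·diag(6561, 1)·P⁻¹ = [[−19683, −8], [6561, 3]] · [[−3, −8], [1, 3]] = [[59041, 157440], [−19680, −52479]].

157440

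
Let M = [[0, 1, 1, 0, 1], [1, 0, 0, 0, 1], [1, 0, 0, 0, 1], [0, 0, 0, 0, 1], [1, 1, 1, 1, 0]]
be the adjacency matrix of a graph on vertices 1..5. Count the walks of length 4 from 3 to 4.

The number of length-4 walks from vertex 3 to vertex 4 is entry (3,4) of M⁴, where M is the adjacency matrix.
M² = [[3, 1, 1, 1, 2], [1, 2, 2, 1, 1], [1, 2, 2, 1, 1], [1, 1, 1, 1, 0], [2, 1, 1, 0, 4]]
M³ = [[4, 5, 5, 2, 6], [5, 2, 2, 1, 6], [5, 2, 2, 1, 6], [2, 1, 1, 0, 4], [6, 6, 6, 4, 4]]
M⁴ = [[16, 10, 10, 6, 16], [10, 11, 11, 6, 10], [10, 11, 11, 6, 10], [6, 6, 6, 4, 4], [16, 10, 10, 4, 22]]

6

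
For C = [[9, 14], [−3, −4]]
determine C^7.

tr C = 5 and det C = 6, so the characteristic polynomial is λ² − (5)λ + (6) with roots 3 and 2.
Eigenvectors give P = [[7, −2], [−3, 1]] with P⁻¹ = [[1, 2], [3, 7]], and C = P·diag(3, 2)·P⁻¹.
Then C^7 = P·diag(2187, 128)·P⁻¹ = [[15309, −256], [−6561, 128]] · [[1, 2], [3, 7]] = [[14541, 28826], [−6177, −12226]].

[[14541, 28826], [−6177, −12226]]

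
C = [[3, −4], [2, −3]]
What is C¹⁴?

C² = I (check: tr C = 0 and det C = −1), so C¹⁴ = I since 14 is even.

[[1, 0], [0, 1]]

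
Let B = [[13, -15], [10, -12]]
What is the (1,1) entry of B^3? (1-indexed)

97

tr B = 1 and det B = -6, so the characteristic polynomial is λ² − (1)λ + (-6) with roots -2 and 3.
Eigenvectors give P = [[1, 3], [1, 2]] with P⁻¹ = [[-2, 3], [1, -1]], and B = P·diag(-2, 3)·P⁻¹.
Then B^3 = P·diag(-8, 27)·P⁻¹ = [[-8, 81], [-8, 54]] · [[-2, 3], [1, -1]] = [[97, -105], [70, -78]].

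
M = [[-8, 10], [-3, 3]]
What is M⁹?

[[-115538, 191710], [-57513, 95343]]

tr M = -5 and det M = 6, so the characteristic polynomial is λ² − (-5)λ + (6) with roots -3 and -2.
Eigenvectors give P = [[2, 5], [1, 3]] with P⁻¹ = [[3, -5], [-1, 2]], and M = P·diag(-3, -2)·P⁻¹.
Then M⁹ = P·diag(-19683, -512)·P⁻¹ = [[-39366, -2560], [-19683, -1536]] · [[3, -5], [-1, 2]] = [[-115538, 191710], [-57513, 95343]].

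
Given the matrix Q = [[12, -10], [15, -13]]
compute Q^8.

tr Q = -1 and det Q = -6, so the characteristic polynomial is λ² − (-1)λ + (-6) with roots -3 and 2.
Eigenvectors give P = [[2, -1], [3, -1]] with P⁻¹ = [[-1, 1], [-3, 2]], and Q = P·diag(-3, 2)·P⁻¹.
Then Q^8 = P·diag(6561, 256)·P⁻¹ = [[13122, -256], [19683, -256]] · [[-1, 1], [-3, 2]] = [[-12354, 12610], [-18915, 19171]].

[[-12354, 12610], [-18915, 19171]]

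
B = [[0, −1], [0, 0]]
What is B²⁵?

[[0, 0], [0, 0]]

B is strictly triangular, hence nilpotent: B² = 0, so B²⁵ = 0.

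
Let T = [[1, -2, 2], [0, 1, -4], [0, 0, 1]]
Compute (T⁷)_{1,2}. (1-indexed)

-14

T = I + N where N = [[0, -2, 2], [0, 0, -4], [0, 0, 0]] is strictly upper-triangular, so N³ = 0.
(I + N)⁷ = I + 7·N + 21·N² = [[1, -14, 182], [0, 1, -28], [0, 0, 1]].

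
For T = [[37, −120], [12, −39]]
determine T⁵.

[[2197, −7320], [732, −2439]]

tr T = −2 and det T = −3, so the characteristic polynomial is λ² − (−2)λ + (−3) with roots 1 and −3.
Eigenvectors give P = [[10, 3], [3, 1]] with P⁻¹ = [[1, −3], [−3, 10]], and T = P·diag(1, −3)·P⁻¹.
Then T⁵ = P·diag(1, −243)·P⁻¹ = [[10, −729], [3, −243]] · [[1, −3], [−3, 10]] = [[2197, −7320], [732, −2439]].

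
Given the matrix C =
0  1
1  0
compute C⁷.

[[0, 1], [1, 0]]

C² = I (check: tr C = 0 and det C = −1), so C⁷ = C since 7 is odd.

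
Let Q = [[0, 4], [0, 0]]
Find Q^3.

Q is strictly triangular, hence nilpotent: Q^2 = 0, so Q^3 = 0.

[[0, 0], [0, 0]]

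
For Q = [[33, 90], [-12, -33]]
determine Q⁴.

[[81, 0], [0, 81]]

tr Q = 0 and det Q = -9, so the characteristic polynomial is λ² − (0)λ + (-9) with roots 3 and -3.
Eigenvectors give P = [[-3, -5], [1, 2]] with P⁻¹ = [[-2, -5], [1, 3]], and Q = P·diag(3, -3)·P⁻¹.
Then Q⁴ = P·diag(81, 81)·P⁻¹ = [[-243, -405], [81, 162]] · [[-2, -5], [1, 3]] = [[81, 0], [0, 81]].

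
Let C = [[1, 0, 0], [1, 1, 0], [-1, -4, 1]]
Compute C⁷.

[[1, 0, 0], [7, 1, 0], [-91, -28, 1]]

C = I + N where N = [[0, 0, 0], [1, 0, 0], [-1, -4, 0]] is strictly lower-triangular, so N³ = 0.
(I + N)⁷ = I + 7·N + 21·N² = [[1, 0, 0], [7, 1, 0], [-91, -28, 1]].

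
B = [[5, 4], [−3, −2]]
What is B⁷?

tr B = 3 and det B = 2, so the characteristic polynomial is λ² − (3)λ + (2) with roots 2 and 1.
Eigenvectors give P = [[4, −1], [−3, 1]] with P⁻¹ = [[1, 1], [3, 4]], and B = P·diag(2, 1)·P⁻¹.
Then B⁷ = P·diag(128, 1)·P⁻¹ = [[512, −1], [−384, 1]] · [[1, 1], [3, 4]] = [[509, 508], [−381, −380]].

[[509, 508], [−381, −380]]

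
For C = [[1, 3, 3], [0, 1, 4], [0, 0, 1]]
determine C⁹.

C = I + N where N = [[0, 3, 3], [0, 0, 4], [0, 0, 0]] is strictly upper-triangular, so N³ = 0.
(I + N)⁹ = I + 9·N + 36·N² = [[1, 27, 459], [0, 1, 36], [0, 0, 1]].

[[1, 27, 459], [0, 1, 36], [0, 0, 1]]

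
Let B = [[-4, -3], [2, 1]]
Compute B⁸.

[[766, 765], [-510, -509]]

tr B = -3 and det B = 2, so the characteristic polynomial is λ² − (-3)λ + (2) with roots -1 and -2.
Eigenvectors give P = [[-1, 3], [1, -2]] with P⁻¹ = [[2, 3], [1, 1]], and B = P·diag(-1, -2)·P⁻¹.
Then B⁸ = P·diag(1, 256)·P⁻¹ = [[-1, 768], [1, -512]] · [[2, 3], [1, 1]] = [[766, 765], [-510, -509]].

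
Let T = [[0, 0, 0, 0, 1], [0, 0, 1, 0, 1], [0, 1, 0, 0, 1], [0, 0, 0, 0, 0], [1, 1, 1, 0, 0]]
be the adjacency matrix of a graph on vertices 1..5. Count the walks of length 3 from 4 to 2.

0

The number of length-3 walks from vertex 4 to vertex 2 is entry (4,2) of T³, where T is the adjacency matrix.
T² = [[1, 1, 1, 0, 0], [1, 2, 1, 0, 1], [1, 1, 2, 0, 1], [0, 0, 0, 0, 0], [0, 1, 1, 0, 3]]
T³ = [[0, 1, 1, 0, 3], [1, 2, 3, 0, 4], [1, 3, 2, 0, 4], [0, 0, 0, 0, 0], [3, 4, 4, 0, 2]]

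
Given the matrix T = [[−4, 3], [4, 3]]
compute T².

[[28, −3], [−4, 21]]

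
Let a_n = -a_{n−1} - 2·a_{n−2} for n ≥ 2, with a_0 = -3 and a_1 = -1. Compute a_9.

35

With companion matrix A = [[-1, -2], [1, 0]], [a_n, a_{n−1}]ᵀ = A·[a_{n−1}, a_{n−2}]ᵀ, so [a_9, a_8]ᵀ = A^8·[a_1, a_0]ᵀ.
A^8 = [[-17, -6], [3, -14]], giving [a_9, a_8]ᵀ = [[35], [39]].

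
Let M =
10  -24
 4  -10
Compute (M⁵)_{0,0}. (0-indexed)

160

tr M = 0 and det M = -4, so the characteristic polynomial is λ² − (0)λ + (-4) with roots -2 and 2.
Eigenvectors give P = [[2, 3], [1, 1]] with P⁻¹ = [[-1, 3], [1, -2]], and M = P·diag(-2, 2)·P⁻¹.
Then M⁵ = P·diag(-32, 32)·P⁻¹ = [[-64, 96], [-32, 32]] · [[-1, 3], [1, -2]] = [[160, -384], [64, -160]].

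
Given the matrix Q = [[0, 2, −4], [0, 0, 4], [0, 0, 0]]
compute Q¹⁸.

[[0, 0, 0], [0, 0, 0], [0, 0, 0]]

Q is strictly triangular, hence nilpotent: Q³ = 0, so Q¹⁸ = 0.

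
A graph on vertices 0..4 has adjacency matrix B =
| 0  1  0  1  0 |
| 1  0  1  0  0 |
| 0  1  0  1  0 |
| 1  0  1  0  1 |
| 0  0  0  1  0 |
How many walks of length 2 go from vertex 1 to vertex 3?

2

The number of length-2 walks from vertex 1 to vertex 3 is entry (1,3) of B², where B is the adjacency matrix.
B² = [[2, 0, 2, 0, 1], [0, 2, 0, 2, 0], [2, 0, 2, 0, 1], [0, 2, 0, 3, 0], [1, 0, 1, 0, 1]]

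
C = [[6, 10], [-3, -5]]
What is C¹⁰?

[[6, 10], [-3, -5]]

C² = C (a projection; rank 1, trace 1), so C¹⁰ = C.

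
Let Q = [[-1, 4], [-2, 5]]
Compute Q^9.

[[-19681, 39364], [-19682, 39365]]

tr Q = 4 and det Q = 3, so the characteristic polynomial is λ² − (4)λ + (3) with roots 3 and 1.
Eigenvectors give P = [[-1, 2], [-1, 1]] with P⁻¹ = [[1, -2], [1, -1]], and Q = P·diag(3, 1)·P⁻¹.
Then Q^9 = P·diag(19683, 1)·P⁻¹ = [[-19683, 2], [-19683, 1]] · [[1, -2], [1, -1]] = [[-19681, 39364], [-19682, 39365]].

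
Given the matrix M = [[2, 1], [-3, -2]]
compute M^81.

M² = I (check: tr M = 0 and det M = -1), so M^81 = M since 81 is odd.

[[2, 1], [-3, -2]]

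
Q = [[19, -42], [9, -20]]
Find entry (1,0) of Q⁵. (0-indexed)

99

tr Q = -1 and det Q = -2, so the characteristic polynomial is λ² − (-1)λ + (-2) with roots -2 and 1.
Eigenvectors give P = [[2, 7], [1, 3]] with P⁻¹ = [[-3, 7], [1, -2]], and Q = P·diag(-2, 1)·P⁻¹.
Then Q⁵ = P·diag(-32, 1)·P⁻¹ = [[-64, 7], [-32, 3]] · [[-3, 7], [1, -2]] = [[199, -462], [99, -230]].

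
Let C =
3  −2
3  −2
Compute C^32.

[[3, −2], [3, −2]]

C² = C (a projection; rank 1, trace 1), so C^32 = C.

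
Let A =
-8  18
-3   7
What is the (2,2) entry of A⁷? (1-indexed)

259

tr A = -1 and det A = -2, so the characteristic polynomial is λ² − (-1)λ + (-2) with roots 1 and -2.
Eigenvectors give P = [[-2, 3], [-1, 1]] with P⁻¹ = [[1, -3], [1, -2]], and A = P·diag(1, -2)·P⁻¹.
Then A⁷ = P·diag(1, -128)·P⁻¹ = [[-2, -384], [-1, -128]] · [[1, -3], [1, -2]] = [[-386, 774], [-129, 259]].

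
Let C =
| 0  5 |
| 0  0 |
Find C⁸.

C is strictly triangular, hence nilpotent: C² = 0, so C⁸ = 0.

[[0, 0], [0, 0]]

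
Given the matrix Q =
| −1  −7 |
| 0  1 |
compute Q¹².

[[1, 0], [0, 1]]

Q² = I (check: tr Q = 0 and det Q = −1), so Q¹² = I since 12 is even.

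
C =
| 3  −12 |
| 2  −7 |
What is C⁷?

tr C = −4 and det C = 3, so the characteristic polynomial is λ² − (−4)λ + (3) with roots −1 and −3.
Eigenvectors give P = [[3, −2], [1, −1]] with P⁻¹ = [[1, −2], [1, −3]], and C = P·diag(−1, −3)·P⁻¹.
Then C⁷ = P·diag(−1, −2187)·P⁻¹ = [[−3, 4374], [−1, 2187]] · [[1, −2], [1, −3]] = [[4371, −13116], [2186, −6559]].

[[4371, −13116], [2186, −6559]]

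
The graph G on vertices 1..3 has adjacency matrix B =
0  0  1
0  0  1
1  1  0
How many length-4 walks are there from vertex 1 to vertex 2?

The number of length-4 walks from vertex 1 to vertex 2 is entry (1,2) of B⁴, where B is the adjacency matrix.
B² = [[1, 1, 0], [1, 1, 0], [0, 0, 2]]
B³ = [[0, 0, 2], [0, 0, 2], [2, 2, 0]]
B⁴ = [[2, 2, 0], [2, 2, 0], [0, 0, 4]]

2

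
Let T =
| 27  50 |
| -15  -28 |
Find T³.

tr T = -1 and det T = -6, so the characteristic polynomial is λ² − (-1)λ + (-6) with roots -3 and 2.
Eigenvectors give P = [[-5, -2], [3, 1]] with P⁻¹ = [[1, 2], [-3, -5]], and T = P·diag(-3, 2)·P⁻¹.
Then T³ = P·diag(-27, 8)·P⁻¹ = [[135, -16], [-81, 8]] · [[1, 2], [-3, -5]] = [[183, 350], [-105, -202]].

[[183, 350], [-105, -202]]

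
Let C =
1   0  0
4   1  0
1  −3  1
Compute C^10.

[[1, 0, 0], [40, 1, 0], [−530, −30, 1]]

C = I + N where N = [[0, 0, 0], [4, 0, 0], [1, −3, 0]] is strictly lower-triangular, so N^3 = 0.
(I + N)^10 = I + 10·N + 45·N^2 = [[1, 0, 0], [40, 1, 0], [−530, −30, 1]].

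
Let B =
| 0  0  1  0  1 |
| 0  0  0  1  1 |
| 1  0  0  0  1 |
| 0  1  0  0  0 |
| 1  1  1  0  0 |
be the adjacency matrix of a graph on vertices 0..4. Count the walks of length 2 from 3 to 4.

1

The number of length-2 walks from vertex 3 to vertex 4 is entry (3,4) of B², where B is the adjacency matrix.
B² = [[2, 1, 1, 0, 1], [1, 2, 1, 0, 0], [1, 1, 2, 0, 1], [0, 0, 0, 1, 1], [1, 0, 1, 1, 3]]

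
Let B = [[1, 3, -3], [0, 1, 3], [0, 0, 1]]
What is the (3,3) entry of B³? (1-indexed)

B = I + N where N = [[0, 3, -3], [0, 0, 3], [0, 0, 0]] is strictly upper-triangular, so N³ = 0.
(I + N)³ = I + 3·N + 3·N² = [[1, 9, 18], [0, 1, 9], [0, 0, 1]].

1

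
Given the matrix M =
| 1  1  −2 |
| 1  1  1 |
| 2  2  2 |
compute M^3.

[[−14, −14, −8], [10, 10, −2], [20, 20, −4]]

M^2 = [[−2, −2, −5], [4, 4, 1], [8, 8, 2]]
M^3 = [[−14, −14, −8], [10, 10, −2], [20, 20, −4]]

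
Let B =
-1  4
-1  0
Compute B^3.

[[7, -12], [3, 4]]

B^2 = [[-3, -4], [1, -4]]
B^3 = [[7, -12], [3, 4]]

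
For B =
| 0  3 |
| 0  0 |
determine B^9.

B is strictly triangular, hence nilpotent: B^2 = 0, so B^9 = 0.

[[0, 0], [0, 0]]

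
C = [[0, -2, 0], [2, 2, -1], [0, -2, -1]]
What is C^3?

C^2 = [[-4, -4, 2], [4, 2, -1], [-4, -2, 3]]
C^3 = [[-8, -4, 2], [4, -2, -1], [-4, -2, -1]]

[[-8, -4, 2], [4, -2, -1], [-4, -2, -1]]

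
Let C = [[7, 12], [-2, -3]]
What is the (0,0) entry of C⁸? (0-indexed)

tr C = 4 and det C = 3, so the characteristic polynomial is λ² − (4)λ + (3) with roots 3 and 1.
Eigenvectors give P = [[-3, 2], [1, -1]] with P⁻¹ = [[-1, -2], [-1, -3]], and C = P·diag(3, 1)·P⁻¹.
Then C⁸ = P·diag(6561, 1)·P⁻¹ = [[-19683, 2], [6561, -1]] · [[-1, -2], [-1, -3]] = [[19681, 39360], [-6560, -13119]].

19681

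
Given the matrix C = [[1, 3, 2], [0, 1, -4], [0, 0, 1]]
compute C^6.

C = I + N where N = [[0, 3, 2], [0, 0, -4], [0, 0, 0]] is strictly upper-triangular, so N^3 = 0.
(I + N)^6 = I + 6·N + 15·N^2 = [[1, 18, -168], [0, 1, -24], [0, 0, 1]].

[[1, 18, -168], [0, 1, -24], [0, 0, 1]]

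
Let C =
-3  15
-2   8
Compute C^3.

tr C = 5 and det C = 6, so the characteristic polynomial is λ² − (5)λ + (6) with roots 3 and 2.
Eigenvectors give P = [[-5, 3], [-2, 1]] with P⁻¹ = [[1, -3], [2, -5]], and C = P·diag(3, 2)·P⁻¹.
Then C^3 = P·diag(27, 8)·P⁻¹ = [[-135, 24], [-54, 8]] · [[1, -3], [2, -5]] = [[-87, 285], [-38, 122]].

[[-87, 285], [-38, 122]]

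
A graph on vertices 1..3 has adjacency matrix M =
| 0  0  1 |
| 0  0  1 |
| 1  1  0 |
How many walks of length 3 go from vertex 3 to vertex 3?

0

The number of length-3 walks from vertex 3 to vertex 3 is entry (3,3) of M³, where M is the adjacency matrix.
M² = [[1, 1, 0], [1, 1, 0], [0, 0, 2]]
M³ = [[0, 0, 2], [0, 0, 2], [2, 2, 0]]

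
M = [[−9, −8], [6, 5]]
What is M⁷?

tr M = −4 and det M = 3, so the characteristic polynomial is λ² − (−4)λ + (3) with roots −3 and −1.
Eigenvectors give P = [[4, −1], [−3, 1]] with P⁻¹ = [[1, 1], [3, 4]], and M = P·diag(−3, −1)·P⁻¹.
Then M⁷ = P·diag(−2187, −1)·P⁻¹ = [[−8748, 1], [6561, −1]] · [[1, 1], [3, 4]] = [[−8745, −8744], [6558, 6557]].

[[−8745, −8744], [6558, 6557]]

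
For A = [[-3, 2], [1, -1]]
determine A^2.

[[11, -8], [-4, 3]]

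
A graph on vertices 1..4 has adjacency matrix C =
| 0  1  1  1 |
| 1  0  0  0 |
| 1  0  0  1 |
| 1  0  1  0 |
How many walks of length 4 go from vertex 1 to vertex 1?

The number of length-4 walks from vertex 1 to vertex 1 is entry (1,1) of C⁴, where C is the adjacency matrix.
C² = [[3, 0, 1, 1], [0, 1, 1, 1], [1, 1, 2, 1], [1, 1, 1, 2]]
C³ = [[2, 3, 4, 4], [3, 0, 1, 1], [4, 1, 2, 3], [4, 1, 3, 2]]
C⁴ = [[11, 2, 6, 6], [2, 3, 4, 4], [6, 4, 7, 6], [6, 4, 6, 7]]

11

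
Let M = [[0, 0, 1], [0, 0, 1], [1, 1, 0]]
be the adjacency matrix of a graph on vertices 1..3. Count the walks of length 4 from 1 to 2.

2

The number of length-4 walks from vertex 1 to vertex 2 is entry (1,2) of M⁴, where M is the adjacency matrix.
M² = [[1, 1, 0], [1, 1, 0], [0, 0, 2]]
M³ = [[0, 0, 2], [0, 0, 2], [2, 2, 0]]
M⁴ = [[2, 2, 0], [2, 2, 0], [0, 0, 4]]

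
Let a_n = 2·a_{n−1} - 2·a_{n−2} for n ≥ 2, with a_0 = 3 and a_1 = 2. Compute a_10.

With companion matrix T = [[2, -2], [1, 0]], [a_n, a_{n−1}]ᵀ = T·[a_{n−1}, a_{n−2}]ᵀ, so [a_10, a_9]ᵀ = T^9·[a_1, a_0]ᵀ.
T^9 = [[32, -32], [16, 0]], giving [a_10, a_9]ᵀ = [[-32], [32]].

-32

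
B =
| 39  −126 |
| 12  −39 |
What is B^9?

tr B = 0 and det B = −9, so the characteristic polynomial is λ² − (0)λ + (−9) with roots −3 and 3.
Eigenvectors give P = [[−3, −7], [−1, −2]] with P⁻¹ = [[2, −7], [−1, 3]], and B = P·diag(−3, 3)·P⁻¹.
Then B^9 = P·diag(−19683, 19683)·P⁻¹ = [[59049, −137781], [19683, −39366]] · [[2, −7], [−1, 3]] = [[255879, −826686], [78732, −255879]].

[[255879, −826686], [78732, −255879]]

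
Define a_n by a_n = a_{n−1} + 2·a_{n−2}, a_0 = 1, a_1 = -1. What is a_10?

With companion matrix B = [[1, 2], [1, 0]], [a_n, a_{n−1}]ᵀ = B·[a_{n−1}, a_{n−2}]ᵀ, so [a_10, a_9]ᵀ = B⁹·[a_1, a_0]ᵀ.
B⁹ = [[341, 342], [171, 170]], giving [a_10, a_9]ᵀ = [[1], [-1]].

1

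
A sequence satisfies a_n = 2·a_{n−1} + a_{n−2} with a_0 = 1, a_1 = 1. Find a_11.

8119

With companion matrix C = [[2, 1], [1, 0]], [a_n, a_{n−1}]ᵀ = C·[a_{n−1}, a_{n−2}]ᵀ, so [a_11, a_10]ᵀ = C¹⁰·[a_1, a_0]ᵀ.
C¹⁰ = [[5741, 2378], [2378, 985]], giving [a_11, a_10]ᵀ = [[8119], [3363]].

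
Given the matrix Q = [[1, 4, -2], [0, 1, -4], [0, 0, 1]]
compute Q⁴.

Q = I + N where N = [[0, 4, -2], [0, 0, -4], [0, 0, 0]] is strictly upper-triangular, so N³ = 0.
(I + N)⁴ = I + 4·N + 6·N² = [[1, 16, -104], [0, 1, -16], [0, 0, 1]].

[[1, 16, -104], [0, 1, -16], [0, 0, 1]]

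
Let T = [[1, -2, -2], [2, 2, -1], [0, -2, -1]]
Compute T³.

[[-7, -2, 6], [10, 2, -9], [-8, -2, 7]]

T² = [[-3, -2, 2], [6, 2, -5], [-4, -2, 3]]
T³ = [[-7, -2, 6], [10, 2, -9], [-8, -2, 7]]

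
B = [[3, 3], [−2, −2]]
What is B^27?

B² = B (a projection; rank 1, trace 1), so B^27 = B.

[[3, 3], [−2, −2]]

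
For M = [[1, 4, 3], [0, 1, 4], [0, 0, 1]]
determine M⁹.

[[1, 36, 603], [0, 1, 36], [0, 0, 1]]

M = I + N where N = [[0, 4, 3], [0, 0, 4], [0, 0, 0]] is strictly upper-triangular, so N³ = 0.
(I + N)⁹ = I + 9·N + 36·N² = [[1, 36, 603], [0, 1, 36], [0, 0, 1]].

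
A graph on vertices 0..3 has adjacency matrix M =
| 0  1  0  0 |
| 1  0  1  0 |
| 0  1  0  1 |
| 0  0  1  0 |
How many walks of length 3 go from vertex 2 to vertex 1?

3

The number of length-3 walks from vertex 2 to vertex 1 is entry (2,1) of M^3, where M is the adjacency matrix.
M^2 = [[1, 0, 1, 0], [0, 2, 0, 1], [1, 0, 2, 0], [0, 1, 0, 1]]
M^3 = [[0, 2, 0, 1], [2, 0, 3, 0], [0, 3, 0, 2], [1, 0, 2, 0]]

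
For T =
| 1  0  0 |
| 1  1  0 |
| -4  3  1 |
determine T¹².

[[1, 0, 0], [12, 1, 0], [150, 36, 1]]

T = I + N where N = [[0, 0, 0], [1, 0, 0], [-4, 3, 0]] is strictly lower-triangular, so N³ = 0.
(I + N)¹² = I + 12·N + 66·N² = [[1, 0, 0], [12, 1, 0], [150, 36, 1]].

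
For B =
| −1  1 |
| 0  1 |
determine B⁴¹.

B² = I (check: tr B = 0 and det B = −1), so B⁴¹ = B since 41 is odd.

[[−1, 1], [0, 1]]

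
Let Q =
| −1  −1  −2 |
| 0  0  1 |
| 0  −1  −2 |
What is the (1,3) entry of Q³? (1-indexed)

−9

Q² = [[1, 3, 5], [0, −1, −2], [0, 2, 3]]
Q³ = [[−1, −6, −9], [0, 2, 3], [0, −3, −4]]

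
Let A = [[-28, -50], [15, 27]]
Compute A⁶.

tr A = -1 and det A = -6, so the characteristic polynomial is λ² − (-1)λ + (-6) with roots 2 and -3.
Eigenvectors give P = [[5, 2], [-3, -1]] with P⁻¹ = [[-1, -2], [3, 5]], and A = P·diag(2, -3)·P⁻¹.
Then A⁶ = P·diag(64, 729)·P⁻¹ = [[320, 1458], [-192, -729]] · [[-1, -2], [3, 5]] = [[4054, 6650], [-1995, -3261]].

[[4054, 6650], [-1995, -3261]]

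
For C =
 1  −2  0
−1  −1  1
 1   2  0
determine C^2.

[[3, 0, −2], [1, 5, −1], [−1, −4, 2]]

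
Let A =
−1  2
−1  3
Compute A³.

[[−3, 10], [−5, 17]]

A² = [[−1, 4], [−2, 7]]
A³ = [[−3, 10], [−5, 17]]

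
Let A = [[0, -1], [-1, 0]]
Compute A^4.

[[1, 0], [0, 1]]

A² = I (check: tr A = 0 and det A = -1), so A^4 = I since 4 is even.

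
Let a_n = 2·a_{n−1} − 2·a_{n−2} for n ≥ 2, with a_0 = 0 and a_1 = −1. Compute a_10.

With companion matrix B = [[2, −2], [1, 0]], [a_n, a_{n−1}]ᵀ = B·[a_{n−1}, a_{n−2}]ᵀ, so [a_10, a_9]ᵀ = B⁹·[a_1, a_0]ᵀ.
B⁹ = [[32, −32], [16, 0]], giving [a_10, a_9]ᵀ = [[−32], [−16]].

−32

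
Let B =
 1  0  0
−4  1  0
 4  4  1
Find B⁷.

B = I + N where N = [[0, 0, 0], [−4, 0, 0], [4, 4, 0]] is strictly lower-triangular, so N³ = 0.
(I + N)⁷ = I + 7·N + 21·N² = [[1, 0, 0], [−28, 1, 0], [−308, 28, 1]].

[[1, 0, 0], [−28, 1, 0], [−308, 28, 1]]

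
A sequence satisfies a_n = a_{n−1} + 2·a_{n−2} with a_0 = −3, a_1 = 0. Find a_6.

−66

With companion matrix Q = [[1, 2], [1, 0]], [a_n, a_{n−1}]ᵀ = Q·[a_{n−1}, a_{n−2}]ᵀ, so [a_6, a_5]ᵀ = Q⁵·[a_1, a_0]ᵀ.
Q⁵ = [[21, 22], [11, 10]], giving [a_6, a_5]ᵀ = [[−66], [−30]].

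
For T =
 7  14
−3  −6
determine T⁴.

T² = T (a projection; rank 1, trace 1), so T⁴ = T.

[[7, 14], [−3, −6]]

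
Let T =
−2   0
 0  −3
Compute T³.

T² = [[4, 0], [0, 9]]
T³ = [[−8, 0], [0, −27]]

[[−8, 0], [0, −27]]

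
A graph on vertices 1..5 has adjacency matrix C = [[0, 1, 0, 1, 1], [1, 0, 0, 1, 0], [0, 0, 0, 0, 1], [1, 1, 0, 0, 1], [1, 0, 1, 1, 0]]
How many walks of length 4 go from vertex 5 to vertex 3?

The number of length-4 walks from vertex 5 to vertex 3 is entry (5,3) of C^4, where C is the adjacency matrix.
C^2 = [[3, 1, 1, 2, 1], [1, 2, 0, 1, 2], [1, 0, 1, 1, 0], [2, 1, 1, 3, 1], [1, 2, 0, 1, 3]]
C^3 = [[4, 5, 1, 5, 6], [5, 2, 2, 5, 2], [1, 2, 0, 1, 3], [5, 5, 1, 4, 6], [6, 2, 3, 6, 2]]
C^4 = [[16, 9, 6, 15, 10], [9, 10, 2, 9, 12], [6, 2, 3, 6, 2], [15, 9, 6, 16, 10], [10, 12, 2, 10, 15]]

2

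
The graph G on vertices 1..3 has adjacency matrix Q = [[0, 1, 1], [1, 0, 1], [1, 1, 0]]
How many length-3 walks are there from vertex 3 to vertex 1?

The number of length-3 walks from vertex 3 to vertex 1 is entry (3,1) of Q³, where Q is the adjacency matrix.
Q² = [[2, 1, 1], [1, 2, 1], [1, 1, 2]]
Q³ = [[2, 3, 3], [3, 2, 3], [3, 3, 2]]

3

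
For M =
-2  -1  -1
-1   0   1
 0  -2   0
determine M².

[[5, 4, 1], [2, -1, 1], [2, 0, -2]]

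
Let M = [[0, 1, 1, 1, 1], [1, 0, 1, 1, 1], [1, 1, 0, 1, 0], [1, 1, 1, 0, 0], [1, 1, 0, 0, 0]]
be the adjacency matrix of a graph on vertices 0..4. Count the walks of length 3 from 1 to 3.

9

The number of length-3 walks from vertex 1 to vertex 3 is entry (1,3) of M³, where M is the adjacency matrix.
M² = [[4, 3, 2, 2, 1], [3, 4, 2, 2, 1], [2, 2, 3, 2, 2], [2, 2, 2, 3, 2], [1, 1, 2, 2, 2]]
M³ = [[8, 9, 9, 9, 7], [9, 8, 9, 9, 7], [9, 9, 6, 7, 4], [9, 9, 7, 6, 4], [7, 7, 4, 4, 2]]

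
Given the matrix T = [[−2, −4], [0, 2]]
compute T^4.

[[16, 0], [0, 16]]

T^2 = [[4, 0], [0, 4]]
T^3 = [[−8, −16], [0, 8]]
T^4 = [[16, 0], [0, 16]]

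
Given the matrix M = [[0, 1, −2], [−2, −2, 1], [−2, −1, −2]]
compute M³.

[[−10, −3, −14], [−2, 0, −3], [−18, −5, −24]]

M² = [[2, 0, 5], [2, 1, 0], [6, 2, 7]]
M³ = [[−10, −3, −14], [−2, 0, −3], [−18, −5, −24]]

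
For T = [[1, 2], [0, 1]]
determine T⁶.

[[1, 12], [0, 1]]

T = I + N where N = [[0, 2], [0, 0]] is strictly upper-triangular, so N² = 0.
(I + N)⁶ = I + 6·N = [[1, 12], [0, 1]].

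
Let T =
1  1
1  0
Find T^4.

[[5, 3], [3, 2]]

T^2 = [[2, 1], [1, 1]]
T^3 = [[3, 2], [2, 1]]
T^4 = [[5, 3], [3, 2]]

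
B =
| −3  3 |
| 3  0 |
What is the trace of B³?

B² = [[18, −9], [−9, 9]]
B³ = [[−81, 54], [54, −27]]

−108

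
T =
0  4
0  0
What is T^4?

T is strictly triangular, hence nilpotent: T^2 = 0, so T^4 = 0.

[[0, 0], [0, 0]]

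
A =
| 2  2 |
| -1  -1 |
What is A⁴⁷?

A² = A (a projection; rank 1, trace 1), so A⁴⁷ = A.

[[2, 2], [-1, -1]]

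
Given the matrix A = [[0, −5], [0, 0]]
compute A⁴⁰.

A is strictly triangular, hence nilpotent: A² = 0, so A⁴⁰ = 0.

[[0, 0], [0, 0]]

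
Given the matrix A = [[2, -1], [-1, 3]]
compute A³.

A² = [[5, -5], [-5, 10]]
A³ = [[15, -20], [-20, 35]]

[[15, -20], [-20, 35]]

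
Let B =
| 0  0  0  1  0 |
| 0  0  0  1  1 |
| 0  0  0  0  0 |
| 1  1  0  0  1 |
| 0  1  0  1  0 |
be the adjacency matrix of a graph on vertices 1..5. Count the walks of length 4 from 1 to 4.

2

The number of length-4 walks from vertex 1 to vertex 4 is entry (1,4) of B⁴, where B is the adjacency matrix.
B² = [[1, 1, 0, 0, 1], [1, 2, 0, 1, 1], [0, 0, 0, 0, 0], [0, 1, 0, 3, 1], [1, 1, 0, 1, 2]]
B³ = [[0, 1, 0, 3, 1], [1, 2, 0, 4, 3], [0, 0, 0, 0, 0], [3, 4, 0, 2, 4], [1, 3, 0, 4, 2]]
B⁴ = [[3, 4, 0, 2, 4], [4, 7, 0, 6, 6], [0, 0, 0, 0, 0], [2, 6, 0, 11, 6], [4, 6, 0, 6, 7]]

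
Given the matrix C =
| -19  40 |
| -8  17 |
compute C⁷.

[[-10939, 21880], [-4376, 8753]]

tr C = -2 and det C = -3, so the characteristic polynomial is λ² − (-2)λ + (-3) with roots -3 and 1.
Eigenvectors give P = [[5, -2], [2, -1]] with P⁻¹ = [[1, -2], [2, -5]], and C = P·diag(-3, 1)·P⁻¹.
Then C⁷ = P·diag(-2187, 1)·P⁻¹ = [[-10935, -2], [-4374, -1]] · [[1, -2], [2, -5]] = [[-10939, 21880], [-4376, 8753]].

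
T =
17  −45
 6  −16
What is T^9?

[[3077, −7695], [1026, −2566]]

tr T = 1 and det T = −2, so the characteristic polynomial is λ² − (1)λ + (−2) with roots 2 and −1.
Eigenvectors give P = [[3, −5], [1, −2]] with P⁻¹ = [[2, −5], [1, −3]], and T = P·diag(2, −1)·P⁻¹.
Then T^9 = P·diag(512, −1)·P⁻¹ = [[1536, 5], [512, 2]] · [[2, −5], [1, −3]] = [[3077, −7695], [1026, −2566]].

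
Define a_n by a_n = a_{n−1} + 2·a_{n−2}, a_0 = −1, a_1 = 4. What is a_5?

With companion matrix C = [[1, 2], [1, 0]], [a_n, a_{n−1}]ᵀ = C·[a_{n−1}, a_{n−2}]ᵀ, so [a_5, a_4]ᵀ = C^4·[a_1, a_0]ᵀ.
C^4 = [[11, 10], [5, 6]], giving [a_5, a_4]ᵀ = [[34], [14]].

34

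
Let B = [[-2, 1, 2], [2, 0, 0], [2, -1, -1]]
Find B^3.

B^2 = [[10, -4, -6], [-4, 2, 4], [-8, 3, 5]]
B^3 = [[-40, 16, 26], [20, -8, -12], [32, -13, -21]]

[[-40, 16, 26], [20, -8, -12], [32, -13, -21]]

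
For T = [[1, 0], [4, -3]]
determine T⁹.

[[1, 0], [19684, -19683]]

tr T = -2 and det T = -3, so the characteristic polynomial is λ² − (-2)λ + (-3) with roots -3 and 1.
Eigenvectors give P = [[0, 1], [-1, 1]] with P⁻¹ = [[1, -1], [1, 0]], and T = P·diag(-3, 1)·P⁻¹.
Then T⁹ = P·diag(-19683, 1)·P⁻¹ = [[0, 1], [19683, 1]] · [[1, -1], [1, 0]] = [[1, 0], [19684, -19683]].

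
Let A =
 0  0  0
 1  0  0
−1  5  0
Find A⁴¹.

[[0, 0, 0], [0, 0, 0], [0, 0, 0]]

A is strictly triangular, hence nilpotent: A³ = 0, so A⁴¹ = 0.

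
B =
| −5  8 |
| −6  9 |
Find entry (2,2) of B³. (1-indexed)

105

tr B = 4 and det B = 3, so the characteristic polynomial is λ² − (4)λ + (3) with roots 1 and 3.
Eigenvectors give P = [[4, 1], [3, 1]] with P⁻¹ = [[1, −1], [−3, 4]], and B = P·diag(1, 3)·P⁻¹.
Then B³ = P·diag(1, 27)·P⁻¹ = [[4, 27], [3, 27]] · [[1, −1], [−3, 4]] = [[−77, 104], [−78, 105]].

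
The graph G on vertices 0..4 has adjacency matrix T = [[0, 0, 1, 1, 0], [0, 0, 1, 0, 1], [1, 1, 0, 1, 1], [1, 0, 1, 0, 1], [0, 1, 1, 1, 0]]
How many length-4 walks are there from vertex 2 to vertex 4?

19

The number of length-4 walks from vertex 2 to vertex 4 is entry (2,4) of T⁴, where T is the adjacency matrix.
T² = [[2, 1, 1, 1, 2], [1, 2, 1, 2, 1], [1, 1, 4, 2, 2], [1, 2, 2, 3, 1], [2, 1, 2, 1, 3]]
T³ = [[2, 3, 6, 5, 3], [3, 2, 6, 3, 5], [6, 6, 6, 7, 7], [5, 3, 7, 4, 7], [3, 5, 7, 7, 4]]
T⁴ = [[11, 9, 13, 11, 14], [9, 11, 13, 14, 11], [13, 13, 26, 19, 19], [11, 14, 19, 19, 14], [14, 11, 19, 14, 19]]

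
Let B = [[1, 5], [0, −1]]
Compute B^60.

B² = I (check: tr B = 0 and det B = −1), so B^60 = I since 60 is even.

[[1, 0], [0, 1]]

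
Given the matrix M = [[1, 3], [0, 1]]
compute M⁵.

[[1, 15], [0, 1]]

M = I + N where N = [[0, 3], [0, 0]] is strictly upper-triangular, so N² = 0.
(I + N)⁵ = I + 5·N = [[1, 15], [0, 1]].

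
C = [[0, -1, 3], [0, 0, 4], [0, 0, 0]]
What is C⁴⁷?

[[0, 0, 0], [0, 0, 0], [0, 0, 0]]

C is strictly triangular, hence nilpotent: C³ = 0, so C⁴⁷ = 0.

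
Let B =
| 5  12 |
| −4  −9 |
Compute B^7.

[[6557, 13116], [−4372, −8745]]

tr B = −4 and det B = 3, so the characteristic polynomial is λ² − (−4)λ + (3) with roots −1 and −3.
Eigenvectors give P = [[−2, −3], [1, 2]] with P⁻¹ = [[−2, −3], [1, 2]], and B = P·diag(−1, −3)·P⁻¹.
Then B^7 = P·diag(−1, −2187)·P⁻¹ = [[2, 6561], [−1, −4374]] · [[−2, −3], [1, 2]] = [[6557, 13116], [−4372, −8745]].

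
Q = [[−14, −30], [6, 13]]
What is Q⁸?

[[1276, 2550], [−510, −1019]]

tr Q = −1 and det Q = −2, so the characteristic polynomial is λ² − (−1)λ + (−2) with roots 1 and −2.
Eigenvectors give P = [[2, −5], [−1, 2]] with P⁻¹ = [[−2, −5], [−1, −2]], and Q = P·diag(1, −2)·P⁻¹.
Then Q⁸ = P·diag(1, 256)·P⁻¹ = [[2, −1280], [−1, 512]] · [[−2, −5], [−1, −2]] = [[1276, 2550], [−510, −1019]].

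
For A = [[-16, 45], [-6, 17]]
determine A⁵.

[[-166, 495], [-66, 197]]

tr A = 1 and det A = -2, so the characteristic polynomial is λ² − (1)λ + (-2) with roots 2 and -1.
Eigenvectors give P = [[-5, 3], [-2, 1]] with P⁻¹ = [[1, -3], [2, -5]], and A = P·diag(2, -1)·P⁻¹.
Then A⁵ = P·diag(32, -1)·P⁻¹ = [[-160, -3], [-64, -1]] · [[1, -3], [2, -5]] = [[-166, 495], [-66, 197]].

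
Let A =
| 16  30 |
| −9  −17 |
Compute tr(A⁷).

tr A = −1 and det A = −2, so the characteristic polynomial is λ² − (−1)λ + (−2) with roots 1 and −2.
Eigenvectors give P = [[−2, −5], [1, 3]] with P⁻¹ = [[−3, −5], [1, 2]], and A = P·diag(1, −2)·P⁻¹.
Then A⁷ = P·diag(1, −128)·P⁻¹ = [[−2, 640], [1, −384]] · [[−3, −5], [1, 2]] = [[646, 1290], [−387, −773]].

−127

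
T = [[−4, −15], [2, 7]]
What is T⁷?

tr T = 3 and det T = 2, so the characteristic polynomial is λ² − (3)λ + (2) with roots 2 and 1.
Eigenvectors give P = [[−5, −3], [2, 1]] with P⁻¹ = [[1, 3], [−2, −5]], and T = P·diag(2, 1)·P⁻¹.
Then T⁷ = P·diag(128, 1)·P⁻¹ = [[−640, −3], [256, 1]] · [[1, 3], [−2, −5]] = [[−634, −1905], [254, 763]].

[[−634, −1905], [254, 763]]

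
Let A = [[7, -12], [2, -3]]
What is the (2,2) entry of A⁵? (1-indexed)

-483

tr A = 4 and det A = 3, so the characteristic polynomial is λ² − (4)λ + (3) with roots 1 and 3.
Eigenvectors give P = [[2, 3], [1, 1]] with P⁻¹ = [[-1, 3], [1, -2]], and A = P·diag(1, 3)·P⁻¹.
Then A⁵ = P·diag(1, 243)·P⁻¹ = [[2, 729], [1, 243]] · [[-1, 3], [1, -2]] = [[727, -1452], [242, -483]].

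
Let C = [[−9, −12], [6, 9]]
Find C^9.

tr C = 0 and det C = −9, so the characteristic polynomial is λ² − (0)λ + (−9) with roots 3 and −3.
Eigenvectors give P = [[−1, 2], [1, −1]] with P⁻¹ = [[1, 2], [1, 1]], and C = P·diag(3, −3)·P⁻¹.
Then C^9 = P·diag(19683, −19683)·P⁻¹ = [[−19683, −39366], [19683, 19683]] · [[1, 2], [1, 1]] = [[−59049, −78732], [39366, 59049]].

[[−59049, −78732], [39366, 59049]]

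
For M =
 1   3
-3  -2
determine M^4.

[[55, 39], [-39, 16]]

M^2 = [[-8, -3], [3, -5]]
M^3 = [[1, -18], [18, 19]]
M^4 = [[55, 39], [-39, 16]]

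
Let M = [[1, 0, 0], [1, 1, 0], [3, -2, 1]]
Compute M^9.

M = I + N where N = [[0, 0, 0], [1, 0, 0], [3, -2, 0]] is strictly lower-triangular, so N^3 = 0.
(I + N)^9 = I + 9·N + 36·N^2 = [[1, 0, 0], [9, 1, 0], [-45, -18, 1]].

[[1, 0, 0], [9, 1, 0], [-45, -18, 1]]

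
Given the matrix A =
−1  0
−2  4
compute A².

[[1, 0], [−6, 16]]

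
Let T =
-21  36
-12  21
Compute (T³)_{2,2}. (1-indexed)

tr T = 0 and det T = -9, so the characteristic polynomial is λ² − (0)λ + (-9) with roots 3 and -3.
Eigenvectors give P = [[-3, 2], [-2, 1]] with P⁻¹ = [[1, -2], [2, -3]], and T = P·diag(3, -3)·P⁻¹.
Then T³ = P·diag(27, -27)·P⁻¹ = [[-81, -54], [-54, -27]] · [[1, -2], [2, -3]] = [[-189, 324], [-108, 189]].

189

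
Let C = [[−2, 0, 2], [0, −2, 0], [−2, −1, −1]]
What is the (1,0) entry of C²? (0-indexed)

0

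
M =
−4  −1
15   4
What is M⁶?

M² = I (check: tr M = 0 and det M = −1), so M⁶ = I since 6 is even.

[[1, 0], [0, 1]]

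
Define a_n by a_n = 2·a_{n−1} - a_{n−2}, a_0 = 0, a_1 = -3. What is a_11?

With companion matrix M = [[2, -1], [1, 0]], [a_n, a_{n−1}]ᵀ = M·[a_{n−1}, a_{n−2}]ᵀ, so [a_11, a_10]ᵀ = M¹⁰·[a_1, a_0]ᵀ.
M¹⁰ = [[11, -10], [10, -9]], giving [a_11, a_10]ᵀ = [[-33], [-30]].

-33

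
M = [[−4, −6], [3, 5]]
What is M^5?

tr M = 1 and det M = −2, so the characteristic polynomial is λ² − (1)λ + (−2) with roots −1 and 2.
Eigenvectors give P = [[−2, −1], [1, 1]] with P⁻¹ = [[−1, −1], [1, 2]], and M = P·diag(−1, 2)·P⁻¹.
Then M^5 = P·diag(−1, 32)·P⁻¹ = [[2, −32], [−1, 32]] · [[−1, −1], [1, 2]] = [[−34, −66], [33, 65]].

[[−34, −66], [33, 65]]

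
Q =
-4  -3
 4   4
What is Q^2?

[[4, 0], [0, 4]]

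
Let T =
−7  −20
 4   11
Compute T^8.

tr T = 4 and det T = 3, so the characteristic polynomial is λ² − (4)λ + (3) with roots 3 and 1.
Eigenvectors give P = [[−2, 5], [1, −2]] with P⁻¹ = [[2, 5], [1, 2]], and T = P·diag(3, 1)·P⁻¹.
Then T^8 = P·diag(6561, 1)·P⁻¹ = [[−13122, 5], [6561, −2]] · [[2, 5], [1, 2]] = [[−26239, −65600], [13120, 32801]].

[[−26239, −65600], [13120, 32801]]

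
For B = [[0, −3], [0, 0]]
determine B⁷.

B is strictly triangular, hence nilpotent: B² = 0, so B⁷ = 0.

[[0, 0], [0, 0]]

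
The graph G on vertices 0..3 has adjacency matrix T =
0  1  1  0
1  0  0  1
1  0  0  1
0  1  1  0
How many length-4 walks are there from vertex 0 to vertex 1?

The number of length-4 walks from vertex 0 to vertex 1 is entry (0,1) of T^4, where T is the adjacency matrix.
T^2 = [[2, 0, 0, 2], [0, 2, 2, 0], [0, 2, 2, 0], [2, 0, 0, 2]]
T^3 = [[0, 4, 4, 0], [4, 0, 0, 4], [4, 0, 0, 4], [0, 4, 4, 0]]
T^4 = [[8, 0, 0, 8], [0, 8, 8, 0], [0, 8, 8, 0], [8, 0, 0, 8]]

0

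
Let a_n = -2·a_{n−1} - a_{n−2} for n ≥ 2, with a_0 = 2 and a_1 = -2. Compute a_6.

2

With companion matrix M = [[-2, -1], [1, 0]], [a_n, a_{n−1}]ᵀ = M·[a_{n−1}, a_{n−2}]ᵀ, so [a_6, a_5]ᵀ = M^5·[a_1, a_0]ᵀ.
M^5 = [[-6, -5], [5, 4]], giving [a_6, a_5]ᵀ = [[2], [-2]].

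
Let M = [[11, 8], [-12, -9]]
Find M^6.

[[2185, 1456], [-2184, -1455]]

tr M = 2 and det M = -3, so the characteristic polynomial is λ² − (2)λ + (-3) with roots -1 and 3.
Eigenvectors give P = [[-2, -1], [3, 1]] with P⁻¹ = [[1, 1], [-3, -2]], and M = P·diag(-1, 3)·P⁻¹.
Then M^6 = P·diag(1, 729)·P⁻¹ = [[-2, -729], [3, 729]] · [[1, 1], [-3, -2]] = [[2185, 1456], [-2184, -1455]].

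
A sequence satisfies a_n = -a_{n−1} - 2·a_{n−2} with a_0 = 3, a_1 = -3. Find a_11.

With companion matrix A = [[-1, -2], [1, 0]], [a_n, a_{n−1}]ᵀ = A·[a_{n−1}, a_{n−2}]ᵀ, so [a_11, a_10]ᵀ = A^10·[a_1, a_0]ᵀ.
A^10 = [[23, -22], [11, 34]], giving [a_11, a_10]ᵀ = [[-135], [69]].

-135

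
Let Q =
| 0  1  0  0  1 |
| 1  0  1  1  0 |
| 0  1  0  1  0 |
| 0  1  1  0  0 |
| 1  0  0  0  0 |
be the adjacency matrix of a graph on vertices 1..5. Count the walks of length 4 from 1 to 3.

5

The number of length-4 walks from vertex 1 to vertex 3 is entry (1,3) of Q⁴, where Q is the adjacency matrix.
Q² = [[2, 0, 1, 1, 0], [0, 3, 1, 1, 1], [1, 1, 2, 1, 0], [1, 1, 1, 2, 0], [0, 1, 0, 0, 1]]
Q³ = [[0, 4, 1, 1, 2], [4, 2, 4, 4, 0], [1, 4, 2, 3, 1], [1, 4, 3, 2, 1], [2, 0, 1, 1, 0]]
Q⁴ = [[6, 2, 5, 5, 0], [2, 12, 6, 6, 4], [5, 6, 7, 6, 1], [5, 6, 6, 7, 1], [0, 4, 1, 1, 2]]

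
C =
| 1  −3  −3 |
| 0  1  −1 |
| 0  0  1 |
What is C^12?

[[1, −36, 162], [0, 1, −12], [0, 0, 1]]

C = I + N where N = [[0, −3, −3], [0, 0, −1], [0, 0, 0]] is strictly upper-triangular, so N^3 = 0.
(I + N)^12 = I + 12·N + 66·N^2 = [[1, −36, 162], [0, 1, −12], [0, 0, 1]].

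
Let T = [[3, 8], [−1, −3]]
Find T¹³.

T² = I (check: tr T = 0 and det T = −1), so T¹³ = T since 13 is odd.

[[3, 8], [−1, −3]]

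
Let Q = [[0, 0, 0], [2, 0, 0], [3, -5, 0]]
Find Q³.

Q is strictly triangular, hence nilpotent: Q³ = 0, so Q³ = 0.

[[0, 0, 0], [0, 0, 0], [0, 0, 0]]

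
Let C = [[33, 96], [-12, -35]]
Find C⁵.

[[1953, 5856], [-732, -2195]]

tr C = -2 and det C = -3, so the characteristic polynomial is λ² − (-2)λ + (-3) with roots -3 and 1.
Eigenvectors give P = [[8, 3], [-3, -1]] with P⁻¹ = [[-1, -3], [3, 8]], and C = P·diag(-3, 1)·P⁻¹.
Then C⁵ = P·diag(-243, 1)·P⁻¹ = [[-1944, 3], [729, -1]] · [[-1, -3], [3, 8]] = [[1953, 5856], [-732, -2195]].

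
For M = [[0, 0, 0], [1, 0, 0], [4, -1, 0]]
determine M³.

[[0, 0, 0], [0, 0, 0], [0, 0, 0]]

M is strictly triangular, hence nilpotent: M³ = 0, so M³ = 0.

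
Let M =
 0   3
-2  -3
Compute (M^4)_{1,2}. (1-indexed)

27

M^2 = [[-6, -9], [6, 3]]
M^3 = [[18, 9], [-6, 9]]
M^4 = [[-18, 27], [-18, -45]]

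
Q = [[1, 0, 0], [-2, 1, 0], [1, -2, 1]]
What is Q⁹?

Q = I + N where N = [[0, 0, 0], [-2, 0, 0], [1, -2, 0]] is strictly lower-triangular, so N³ = 0.
(I + N)⁹ = I + 9·N + 36·N² = [[1, 0, 0], [-18, 1, 0], [153, -18, 1]].

[[1, 0, 0], [-18, 1, 0], [153, -18, 1]]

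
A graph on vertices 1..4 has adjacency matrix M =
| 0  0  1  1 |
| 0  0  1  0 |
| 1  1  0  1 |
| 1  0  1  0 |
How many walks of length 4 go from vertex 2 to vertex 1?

4

The number of length-4 walks from vertex 2 to vertex 1 is entry (2,1) of M^4, where M is the adjacency matrix.
M^2 = [[2, 1, 1, 1], [1, 1, 0, 1], [1, 0, 3, 1], [1, 1, 1, 2]]
M^3 = [[2, 1, 4, 3], [1, 0, 3, 1], [4, 3, 2, 4], [3, 1, 4, 2]]
M^4 = [[7, 4, 6, 6], [4, 3, 2, 4], [6, 2, 11, 6], [6, 4, 6, 7]]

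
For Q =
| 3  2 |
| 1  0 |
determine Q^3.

Q^2 = [[11, 6], [3, 2]]
Q^3 = [[39, 22], [11, 6]]

[[39, 22], [11, 6]]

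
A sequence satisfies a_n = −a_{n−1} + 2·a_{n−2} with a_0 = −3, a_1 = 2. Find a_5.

With companion matrix T = [[−1, 2], [1, 0]], [a_n, a_{n−1}]ᵀ = T·[a_{n−1}, a_{n−2}]ᵀ, so [a_5, a_4]ᵀ = T⁴·[a_1, a_0]ᵀ.
T⁴ = [[11, −10], [−5, 6]], giving [a_5, a_4]ᵀ = [[52], [−28]].

52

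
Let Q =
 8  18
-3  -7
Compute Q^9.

tr Q = 1 and det Q = -2, so the characteristic polynomial is λ² − (1)λ + (-2) with roots -1 and 2.
Eigenvectors give P = [[2, -3], [-1, 1]] with P⁻¹ = [[-1, -3], [-1, -2]], and Q = P·diag(-1, 2)·P⁻¹.
Then Q^9 = P·diag(-1, 512)·P⁻¹ = [[-2, -1536], [1, 512]] · [[-1, -3], [-1, -2]] = [[1538, 3078], [-513, -1027]].

[[1538, 3078], [-513, -1027]]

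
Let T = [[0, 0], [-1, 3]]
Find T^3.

T^2 = [[0, 0], [-3, 9]]
T^3 = [[0, 0], [-9, 27]]

[[0, 0], [-9, 27]]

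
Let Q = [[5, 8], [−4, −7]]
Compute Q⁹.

tr Q = −2 and det Q = −3, so the characteristic polynomial is λ² − (−2)λ + (−3) with roots −3 and 1.
Eigenvectors give P = [[−1, 2], [1, −1]] with P⁻¹ = [[1, 2], [1, 1]], and Q = P·diag(−3, 1)·P⁻¹.
Then Q⁹ = P·diag(−19683, 1)·P⁻¹ = [[19683, 2], [−19683, −1]] · [[1, 2], [1, 1]] = [[19685, 39368], [−19684, −39367]].

[[19685, 39368], [−19684, −39367]]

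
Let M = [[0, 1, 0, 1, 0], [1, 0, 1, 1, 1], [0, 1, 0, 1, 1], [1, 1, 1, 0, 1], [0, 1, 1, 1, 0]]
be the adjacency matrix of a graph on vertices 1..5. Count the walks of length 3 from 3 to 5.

The number of length-3 walks from vertex 3 to vertex 5 is entry (3,5) of M^3, where M is the adjacency matrix.
M^2 = [[2, 1, 2, 1, 2], [1, 4, 2, 3, 2], [2, 2, 3, 2, 2], [1, 3, 2, 4, 2], [2, 2, 2, 2, 3]]
M^3 = [[2, 7, 4, 7, 4], [7, 8, 9, 9, 9], [4, 9, 6, 9, 7], [7, 9, 9, 8, 9], [4, 9, 7, 9, 6]]

7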